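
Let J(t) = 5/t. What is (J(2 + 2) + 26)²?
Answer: 11881/16 ≈ 742.56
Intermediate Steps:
(J(2 + 2) + 26)² = (5/(2 + 2) + 26)² = (5/4 + 26)² = (109/4)² = 11881/16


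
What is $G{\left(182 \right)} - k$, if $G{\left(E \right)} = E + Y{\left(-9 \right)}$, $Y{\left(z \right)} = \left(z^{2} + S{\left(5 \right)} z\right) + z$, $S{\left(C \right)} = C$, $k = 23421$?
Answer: $-23212$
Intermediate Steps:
$Y{\left(z \right)} = z^{2} + 6 z$ ($Y{\left(z \right)} = \left(z^{2} + 5 z\right) + z = z^{2} + 6 z$)
$G{\left(E \right)} = 27 + E$ ($G{\left(E \right)} = E - 9 \left(6 - 9\right) = E - -27 = E + 27 = 27 + E$)
$G{\left(182 \right)} - k = \left(27 + 182\right) - 23421 = 209 - 23421 = -23212$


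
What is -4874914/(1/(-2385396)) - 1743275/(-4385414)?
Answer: 50996226801363544091/4385414 ≈ 1.1629e+13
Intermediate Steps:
-4874914/(1/(-2385396)) - 1743275/(-4385414) = -4874914/(-1/2385396) - 1743275*(-1/4385414) = -4874914*(-2385396) + 1743275/4385414 = 11628600355944 + 1743275/4385414 = 50996226801363544091/4385414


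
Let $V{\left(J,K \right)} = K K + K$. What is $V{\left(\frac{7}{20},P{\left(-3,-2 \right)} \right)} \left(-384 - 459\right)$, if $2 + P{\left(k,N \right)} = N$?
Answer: $-10116$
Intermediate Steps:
$P{\left(k,N \right)} = -2 + N$
$V{\left(J,K \right)} = K + K^{2}$ ($V{\left(J,K \right)} = K^{2} + K = K + K^{2}$)
$V{\left(\frac{7}{20},P{\left(-3,-2 \right)} \right)} \left(-384 - 459\right) = \left(-2 - 2\right) \left(1 - 4\right) \left(-384 - 459\right) = - 4 \left(1 - 4\right) \left(-843\right) = \left(-4\right) \left(-3\right) \left(-843\right) = 12 \left(-843\right) = -10116$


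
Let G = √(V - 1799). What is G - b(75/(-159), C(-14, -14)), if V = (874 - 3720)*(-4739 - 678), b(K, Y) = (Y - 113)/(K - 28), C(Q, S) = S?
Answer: -6731/1509 + √15414983 ≈ 3921.7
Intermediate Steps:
b(K, Y) = (-113 + Y)/(-28 + K)
V = 15416782 (V = -2846*(-5417) = 15416782)
G = √15414983 (G = √(15416782 - 1799) = √15414983 ≈ 3926.2)
G - b(75/(-159), C(-14, -14)) = √15414983 - (-113 - 14)/(-28 + 75/(-159)) = √15414983 - (-127)/(-28 + 75*(-1/159)) = √15414983 - (-127)/(-28 - 25/53) = √15414983 - (-127)/(-1509/53) = √15414983 - (-53)*(-127)/1509 = √15414983 - 1*6731/1509 = √15414983 - 6731/1509 = -6731/1509 + √15414983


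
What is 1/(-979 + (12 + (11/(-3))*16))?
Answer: -3/3077 ≈ -0.00097498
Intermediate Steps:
1/(-979 + (12 + (11/(-3))*16)) = 1/(-979 + (12 + (11*(-1/3))*16)) = 1/(-979 + (12 - 11/3*16)) = 1/(-979 + (12 - 176/3)) = 1/(-979 - 140/3) = 1/(-3077/3) = -3/3077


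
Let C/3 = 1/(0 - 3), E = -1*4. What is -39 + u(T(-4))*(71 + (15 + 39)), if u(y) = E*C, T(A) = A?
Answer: 461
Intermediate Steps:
E = -4
C = -1 (C = 3/(0 - 3) = 3/(-3) = 3*(-⅓) = -1)
u(y) = 4 (u(y) = -4*(-1) = 4)
-39 + u(T(-4))*(71 + (15 + 39)) = -39 + 4*(71 + (15 + 39)) = -39 + 4*(71 + 54) = -39 + 4*125 = -39 + 500 = 461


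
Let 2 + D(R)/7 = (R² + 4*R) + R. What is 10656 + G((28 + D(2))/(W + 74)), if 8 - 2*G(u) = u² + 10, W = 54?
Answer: 1363791/128 ≈ 10655.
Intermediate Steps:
D(R) = -14 + 7*R² + 35*R (D(R) = -14 + 7*((R² + 4*R) + R) = -14 + 7*(R² + 5*R) = -14 + (7*R² + 35*R) = -14 + 7*R² + 35*R)
G(u) = -1 - u²/2 (G(u) = 4 - (u² + 10)/2 = 4 - (10 + u²)/2 = 4 + (-5 - u²/2) = -1 - u²/2)
10656 + G((28 + D(2))/(W + 74)) = 10656 + (-1 - (28 + (-14 + 7*2² + 35*2))²/(54 + 74)²/2) = 10656 + (-1 - (28 + (-14 + 7*4 + 70))²/16384/2) = 10656 + (-1 - (28 + (-14 + 28 + 70))²/16384/2) = 10656 + (-1 - (28 + 84)²/16384/2) = 10656 + (-1 - (112*(1/128))²/2) = 10656 + (-1 - (7/8)²/2) = 10656 + (-1 - ½*49/64) = 10656 + (-1 - 49/128) = 10656 - 177/128 = 1363791/128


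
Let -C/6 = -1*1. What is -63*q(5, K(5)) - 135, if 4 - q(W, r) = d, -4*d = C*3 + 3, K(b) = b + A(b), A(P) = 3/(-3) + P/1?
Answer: -2871/4 ≈ -717.75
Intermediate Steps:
C = 6 (C = -(-6) = -6*(-1) = 6)
A(P) = -1 + P (A(P) = 3*(-1/3) + P*1 = -1 + P)
K(b) = -1 + 2*b (K(b) = b + (-1 + b) = -1 + 2*b)
d = -21/4 (d = -(6*3 + 3)/4 = -(18 + 3)/4 = -1/4*21 = -21/4 ≈ -5.2500)
q(W, r) = 37/4 (q(W, r) = 4 - 1*(-21/4) = 4 + 21/4 = 37/4)
-63*q(5, K(5)) - 135 = -63*37/4 - 135 = -2331/4 - 135 = -2871/4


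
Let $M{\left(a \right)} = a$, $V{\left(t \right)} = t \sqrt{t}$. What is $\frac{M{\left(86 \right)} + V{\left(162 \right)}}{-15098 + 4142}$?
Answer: $- \frac{43}{5478} - \frac{243 \sqrt{2}}{1826} \approx -0.19605$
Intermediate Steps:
$V{\left(t \right)} = t^{\frac{3}{2}}$
$\frac{M{\left(86 \right)} + V{\left(162 \right)}}{-15098 + 4142} = \frac{86 + 162^{\frac{3}{2}}}{-15098 + 4142} = \frac{86 + 1458 \sqrt{2}}{-10956} = \left(86 + 1458 \sqrt{2}\right) \left(- \frac{1}{10956}\right) = - \frac{43}{5478} - \frac{243 \sqrt{2}}{1826}$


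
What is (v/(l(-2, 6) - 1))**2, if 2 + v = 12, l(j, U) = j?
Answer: 100/9 ≈ 11.111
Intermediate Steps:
v = 10 (v = -2 + 12 = 10)
(v/(l(-2, 6) - 1))**2 = (10/(-2 - 1))**2 = (10/(-3))**2 = (-1/3*10)**2 = (-10/3)**2 = 100/9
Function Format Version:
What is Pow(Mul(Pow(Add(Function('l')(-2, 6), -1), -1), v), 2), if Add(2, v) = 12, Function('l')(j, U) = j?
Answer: Rational(100, 9) ≈ 11.111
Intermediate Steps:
v = 10 (v = Add(-2, 12) = 10)
Pow(Mul(Pow(Add(Function('l')(-2, 6), -1), -1), v), 2) = Pow(Mul(Pow(Add(-2, -1), -1), 10), 2) = Pow(Mul(Pow(-3, -1), 10), 2) = Pow(Mul(Rational(-1, 3), 10), 2) = Pow(Rational(-10, 3), 2) = Rational(100, 9)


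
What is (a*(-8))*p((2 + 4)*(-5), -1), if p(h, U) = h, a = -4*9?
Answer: -8640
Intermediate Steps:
a = -36
(a*(-8))*p((2 + 4)*(-5), -1) = (-36*(-8))*((2 + 4)*(-5)) = 288*(6*(-5)) = 288*(-30) = -8640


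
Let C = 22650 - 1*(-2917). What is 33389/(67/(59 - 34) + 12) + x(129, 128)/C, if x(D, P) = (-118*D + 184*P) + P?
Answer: 21344518161/9383089 ≈ 2274.8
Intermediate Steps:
x(D, P) = -118*D + 185*P
C = 25567 (C = 22650 + 2917 = 25567)
33389/(67/(59 - 34) + 12) + x(129, 128)/C = 33389/(67/(59 - 34) + 12) + (-118*129 + 185*128)/25567 = 33389/(67/25 + 12) + (-15222 + 23680)*(1/25567) = 33389/((1/25)*67 + 12) + 8458*(1/25567) = 33389/(67/25 + 12) + 8458/25567 = 33389/(367/25) + 8458/25567 = 33389*(25/367) + 8458/25567 = 834725/367 + 8458/25567 = 21344518161/9383089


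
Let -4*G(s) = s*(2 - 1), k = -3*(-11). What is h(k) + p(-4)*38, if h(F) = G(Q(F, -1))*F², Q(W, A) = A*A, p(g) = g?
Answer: -1697/4 ≈ -424.25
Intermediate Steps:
k = 33
Q(W, A) = A²
G(s) = -s/4 (G(s) = -s*(2 - 1)/4 = -s/4)
h(F) = -F²/4 (h(F) = (-¼*(-1)²)*F² = (-¼*1)*F² = -F²/4)
h(k) + p(-4)*38 = -¼*33² - 4*38 = -¼*1089 - 152 = -1089/4 - 152 = -1697/4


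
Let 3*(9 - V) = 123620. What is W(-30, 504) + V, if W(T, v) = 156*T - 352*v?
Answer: -669857/3 ≈ -2.2329e+5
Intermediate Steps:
V = -123593/3 (V = 9 - ⅓*123620 = 9 - 123620/3 = -123593/3 ≈ -41198.)
W(T, v) = -352*v + 156*T
W(-30, 504) + V = (-352*504 + 156*(-30)) - 123593/3 = (-177408 - 4680) - 123593/3 = -182088 - 123593/3 = -669857/3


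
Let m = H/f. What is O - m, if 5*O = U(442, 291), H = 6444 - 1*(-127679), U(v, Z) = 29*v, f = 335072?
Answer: 4294282281/1675360 ≈ 2563.2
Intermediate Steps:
H = 134123 (H = 6444 + 127679 = 134123)
O = 12818/5 (O = (29*442)/5 = (⅕)*12818 = 12818/5 ≈ 2563.6)
m = 134123/335072 ≈ 0.40028
O - m = 12818/5 - 1*134123/335072 = 12818/5 - 134123/335072 = 4294282281/1675360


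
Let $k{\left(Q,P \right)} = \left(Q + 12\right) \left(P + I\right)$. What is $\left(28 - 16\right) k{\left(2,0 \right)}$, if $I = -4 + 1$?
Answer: $-504$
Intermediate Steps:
$I = -3$
$k{\left(Q,P \right)} = \left(-3 + P\right) \left(12 + Q\right)$ ($k{\left(Q,P \right)} = \left(Q + 12\right) \left(P - 3\right) = \left(12 + Q\right) \left(-3 + P\right) = \left(-3 + P\right) \left(12 + Q\right)$)
$\left(28 - 16\right) k{\left(2,0 \right)} = \left(28 - 16\right) \left(-36 - 6 + 12 \cdot 0 + 0 \cdot 2\right) = 12 \left(-36 - 6 + 0 + 0\right) = 12 \left(-42\right) = -504$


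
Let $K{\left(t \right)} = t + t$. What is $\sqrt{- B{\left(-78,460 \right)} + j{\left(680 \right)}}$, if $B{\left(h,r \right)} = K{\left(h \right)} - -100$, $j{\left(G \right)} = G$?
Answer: $4 \sqrt{46} \approx 27.129$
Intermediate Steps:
$K{\left(t \right)} = 2 t$
$B{\left(h,r \right)} = 100 + 2 h$ ($B{\left(h,r \right)} = 2 h - -100 = 2 h + 100 = 100 + 2 h$)
$\sqrt{- B{\left(-78,460 \right)} + j{\left(680 \right)}} = \sqrt{- (100 + 2 \left(-78\right)) + 680} = \sqrt{- (100 - 156) + 680} = \sqrt{\left(-1\right) \left(-56\right) + 680} = \sqrt{56 + 680} = \sqrt{736} = 4 \sqrt{46}$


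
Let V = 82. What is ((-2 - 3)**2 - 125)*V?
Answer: -8200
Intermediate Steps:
((-2 - 3)**2 - 125)*V = ((-2 - 3)**2 - 125)*82 = ((-5)**2 - 125)*82 = (25 - 125)*82 = -100*82 = -8200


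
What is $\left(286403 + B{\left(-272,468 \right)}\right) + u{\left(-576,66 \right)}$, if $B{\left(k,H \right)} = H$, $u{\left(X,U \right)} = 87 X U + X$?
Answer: $-3021097$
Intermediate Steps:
$u{\left(X,U \right)} = X + 87 U X$ ($u{\left(X,U \right)} = 87 U X + X = X + 87 U X$)
$\left(286403 + B{\left(-272,468 \right)}\right) + u{\left(-576,66 \right)} = \left(286403 + 468\right) - 576 \left(1 + 87 \cdot 66\right) = 286871 - 576 \left(1 + 5742\right) = 286871 - 3307968 = -3021097$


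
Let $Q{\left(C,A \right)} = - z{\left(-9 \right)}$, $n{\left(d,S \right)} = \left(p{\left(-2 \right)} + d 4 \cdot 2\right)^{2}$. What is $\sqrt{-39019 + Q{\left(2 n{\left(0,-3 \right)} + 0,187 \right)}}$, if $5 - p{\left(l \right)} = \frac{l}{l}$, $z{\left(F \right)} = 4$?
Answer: $i \sqrt{39023} \approx 197.54 i$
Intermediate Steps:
$p{\left(l \right)} = 4$ ($p{\left(l \right)} = 5 - \frac{l}{l} = 5 - 1 = 4$)
$n{\left(d,S \right)} = \left(4 + 8 d\right)^{2}$ ($n{\left(d,S \right)} = \left(4 + d 4 \cdot 2\right)^{2} = \left(4 + 4 d 2\right)^{2} = \left(4 + 8 d\right)^{2}$)
$Q{\left(C,A \right)} = -4$ ($Q{\left(C,A \right)} = \left(-1\right) 4 = -4$)
$\sqrt{-39019 + Q{\left(2 n{\left(0,-3 \right)} + 0,187 \right)}} = \sqrt{-39019 - 4} = \sqrt{-39023} = i \sqrt{39023}$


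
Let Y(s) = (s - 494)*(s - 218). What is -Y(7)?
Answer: -102757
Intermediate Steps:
Y(s) = (-494 + s)*(-218 + s)
-Y(7) = -(107692 + 7² - 712*7) = -(107692 + 49 - 4984) = -1*102757 = -102757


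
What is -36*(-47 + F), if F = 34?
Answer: 468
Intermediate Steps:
-36*(-47 + F) = -36*(-47 + 34) = -36*(-13) = 468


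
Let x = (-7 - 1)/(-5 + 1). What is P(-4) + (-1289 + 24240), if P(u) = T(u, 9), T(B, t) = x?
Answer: 22953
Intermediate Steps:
x = 2 (x = -8/(-4) = -8*(-1/4) = 2)
T(B, t) = 2
P(u) = 2
P(-4) + (-1289 + 24240) = 2 + (-1289 + 24240) = 2 + 22951 = 22953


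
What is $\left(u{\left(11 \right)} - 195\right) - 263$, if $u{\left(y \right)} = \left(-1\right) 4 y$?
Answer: $-502$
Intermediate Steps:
$u{\left(y \right)} = - 4 y$
$\left(u{\left(11 \right)} - 195\right) - 263 = \left(\left(-4\right) 11 - 195\right) - 263 = \left(-44 - 195\right) - 263 = -239 - 263 = -502$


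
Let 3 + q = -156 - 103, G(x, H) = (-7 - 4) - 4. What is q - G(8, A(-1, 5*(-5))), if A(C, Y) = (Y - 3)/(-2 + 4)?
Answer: -247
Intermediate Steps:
A(C, Y) = -3/2 + Y/2 (A(C, Y) = (-3 + Y)/2 = (-3 + Y)*(1/2) = -3/2 + Y/2)
G(x, H) = -15 (G(x, H) = -11 - 4 = -15)
q = -262 (q = -3 + (-156 - 103) = -3 - 259 = -262)
q - G(8, A(-1, 5*(-5))) = -262 - 1*(-15) = -262 + 15 = -247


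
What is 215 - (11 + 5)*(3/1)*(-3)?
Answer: 359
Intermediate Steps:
215 - (11 + 5)*(3/1)*(-3) = 215 - 16*(3*1)*(-3) = 215 - 16*3*(-3) = 215 - 16*(-9) = 215 - 1*(-144) = 215 + 144 = 359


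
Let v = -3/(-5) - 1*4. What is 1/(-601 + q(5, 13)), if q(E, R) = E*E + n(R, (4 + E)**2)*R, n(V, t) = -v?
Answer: -5/2659 ≈ -0.0018804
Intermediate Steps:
v = -17/5 (v = -3*(-1/5) - 4 = 3/5 - 4 = -17/5 ≈ -3.4000)
n(V, t) = 17/5 (n(V, t) = -1*(-17/5) = 17/5)
q(E, R) = E**2 + 17*R/5 (q(E, R) = E*E + 17*R/5 = E**2 + 17*R/5)
1/(-601 + q(5, 13)) = 1/(-601 + (5**2 + (17/5)*13)) = 1/(-601 + (25 + 221/5)) = 1/(-601 + 346/5) = 1/(-2659/5) = -5/2659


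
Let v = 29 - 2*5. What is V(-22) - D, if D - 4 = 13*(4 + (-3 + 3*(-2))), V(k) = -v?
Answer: 42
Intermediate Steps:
v = 19 (v = 29 - 10 = 19)
V(k) = -19 (V(k) = -1*19 = -19)
D = -61 (D = 4 + 13*(4 + (-3 + 3*(-2))) = 4 + 13*(4 + (-3 - 6)) = 4 + 13*(4 - 9) = 4 + 13*(-5) = 4 - 65 = -61)
V(-22) - D = -19 - 1*(-61) = -19 + 61 = 42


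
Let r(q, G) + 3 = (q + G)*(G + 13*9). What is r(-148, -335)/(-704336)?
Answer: -105291/704336 ≈ -0.14949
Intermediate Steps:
r(q, G) = -3 + (117 + G)*(G + q) (r(q, G) = -3 + (q + G)*(G + 13*9) = -3 + (G + q)*(G + 117) = -3 + (G + q)*(117 + G) = -3 + (117 + G)*(G + q))
r(-148, -335)/(-704336) = (-3 + (-335)**2 + 117*(-335) + 117*(-148) - 335*(-148))/(-704336) = (-3 + 112225 - 39195 - 17316 + 49580)*(-1/704336) = 105291*(-1/704336) = -105291/704336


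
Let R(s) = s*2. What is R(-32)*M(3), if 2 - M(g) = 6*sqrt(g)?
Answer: -128 + 384*sqrt(3) ≈ 537.11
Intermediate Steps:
M(g) = 2 - 6*sqrt(g)
R(s) = 2*s
R(-32)*M(3) = (2*(-32))*(2 - 6*sqrt(3)) = -64*(2 - 6*sqrt(3)) = -128 + 384*sqrt(3)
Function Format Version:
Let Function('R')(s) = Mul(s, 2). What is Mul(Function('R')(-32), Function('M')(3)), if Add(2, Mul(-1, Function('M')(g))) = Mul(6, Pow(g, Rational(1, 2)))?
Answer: Add(-128, Mul(384, Pow(3, Rational(1, 2)))) ≈ 537.11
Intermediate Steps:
Function('M')(g) = Add(2, Mul(-6, Pow(g, Rational(1, 2)))) (Function('M')(g) = Add(2, Mul(-1, Mul(6, Pow(g, Rational(1, 2))))) = Add(2, Mul(-6, Pow(g, Rational(1, 2)))))
Function('R')(s) = Mul(2, s)
Mul(Function('R')(-32), Function('M')(3)) = Mul(Mul(2, -32), Add(2, Mul(-6, Pow(3, Rational(1, 2))))) = Mul(-64, Add(2, Mul(-6, Pow(3, Rational(1, 2))))) = Add(-128, Mul(384, Pow(3, Rational(1, 2))))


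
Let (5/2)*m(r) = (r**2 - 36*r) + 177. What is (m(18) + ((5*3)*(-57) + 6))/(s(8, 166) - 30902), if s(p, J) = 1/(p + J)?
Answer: 46458/1581455 ≈ 0.029377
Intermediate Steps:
s(p, J) = 1/(J + p)
m(r) = 354/5 - 72*r/5 + 2*r**2/5 (m(r) = 2*((r**2 - 36*r) + 177)/5 = 2*(177 + r**2 - 36*r)/5 = 354/5 - 72*r/5 + 2*r**2/5)
(m(18) + ((5*3)*(-57) + 6))/(s(8, 166) - 30902) = ((354/5 - 72/5*18 + (2/5)*18**2) + ((5*3)*(-57) + 6))/(1/(166 + 8) - 30902) = ((354/5 - 1296/5 + (2/5)*324) + (15*(-57) + 6))/(1/174 - 30902) = ((354/5 - 1296/5 + 648/5) + (-855 + 6))/(1/174 - 30902) = (-294/5 - 849)/(-5376947/174) = -4539/5*(-174/5376947) = 46458/1581455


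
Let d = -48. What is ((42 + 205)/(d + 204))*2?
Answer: 19/6 ≈ 3.1667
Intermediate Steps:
((42 + 205)/(d + 204))*2 = ((42 + 205)/(-48 + 204))*2 = (247/156)*2 = (247*(1/156))*2 = (19/12)*2 = 19/6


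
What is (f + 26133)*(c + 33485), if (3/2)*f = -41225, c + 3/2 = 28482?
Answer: -502044481/6 ≈ -8.3674e+7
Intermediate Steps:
c = 56961/2 (c = -3/2 + 28482 = 56961/2 ≈ 28481.)
f = -82450/3 (f = (2/3)*(-41225) = -82450/3 ≈ -27483.)
(f + 26133)*(c + 33485) = (-82450/3 + 26133)*(56961/2 + 33485) = -4051/3*123931/2 = -502044481/6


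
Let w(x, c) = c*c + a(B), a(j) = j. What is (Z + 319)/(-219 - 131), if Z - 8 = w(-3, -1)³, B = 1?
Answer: -67/70 ≈ -0.95714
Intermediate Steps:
w(x, c) = 1 + c² (w(x, c) = c*c + 1 = c² + 1 = 1 + c²)
Z = 16 (Z = 8 + (1 + (-1)²)³ = 8 + (1 + 1)³ = 8 + 2³ = 8 + 8 = 16)
(Z + 319)/(-219 - 131) = (16 + 319)/(-219 - 131) = 335/(-350) = 335*(-1/350) = -67/70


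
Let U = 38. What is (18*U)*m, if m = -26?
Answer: -17784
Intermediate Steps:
(18*U)*m = (18*38)*(-26) = 684*(-26) = -17784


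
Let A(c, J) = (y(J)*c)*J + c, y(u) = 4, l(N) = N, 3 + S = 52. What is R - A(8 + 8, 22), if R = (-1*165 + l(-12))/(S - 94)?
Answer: -21301/15 ≈ -1420.1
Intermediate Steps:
S = 49 (S = -3 + 52 = 49)
R = 59/15 (R = (-1*165 - 12)/(49 - 94) = (-165 - 12)/(-45) = -177*(-1/45) = 59/15 ≈ 3.9333)
A(c, J) = c + 4*J*c (A(c, J) = (4*c)*J + c = 4*J*c + c = c + 4*J*c)
R - A(8 + 8, 22) = 59/15 - (8 + 8)*(1 + 4*22) = 59/15 - 16*(1 + 88) = 59/15 - 16*89 = 59/15 - 1*1424 = 59/15 - 1424 = -21301/15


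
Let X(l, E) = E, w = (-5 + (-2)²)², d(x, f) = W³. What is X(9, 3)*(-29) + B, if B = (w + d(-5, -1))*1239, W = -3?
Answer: -32301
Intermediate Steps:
d(x, f) = -27 (d(x, f) = (-3)³ = -27)
w = 1 (w = (-5 + 4)² = (-1)² = 1)
B = -32214 (B = (1 - 27)*1239 = -26*1239 = -32214)
X(9, 3)*(-29) + B = 3*(-29) - 32214 = -87 - 32214 = -32301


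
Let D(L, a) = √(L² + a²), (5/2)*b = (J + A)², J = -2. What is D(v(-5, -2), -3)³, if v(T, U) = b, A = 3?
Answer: 229*√229/125 ≈ 27.723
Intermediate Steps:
b = ⅖ (b = 2*(-2 + 3)²/5 = (⅖)*1² = (⅖)*1 = ⅖ ≈ 0.40000)
v(T, U) = ⅖
D(v(-5, -2), -3)³ = (√((⅖)² + (-3)²))³ = (√(4/25 + 9))³ = (√(229/25))³ = (√229/5)³ = 229*√229/125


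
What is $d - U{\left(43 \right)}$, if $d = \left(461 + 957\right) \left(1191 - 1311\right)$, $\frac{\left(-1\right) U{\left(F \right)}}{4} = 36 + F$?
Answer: $-169844$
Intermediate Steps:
$U{\left(F \right)} = -144 - 4 F$ ($U{\left(F \right)} = - 4 \left(36 + F\right) = -144 - 4 F$)
$d = -170160$ ($d = 1418 \left(-120\right) = -170160$)
$d - U{\left(43 \right)} = -170160 - \left(-144 - 172\right) = -170160 - -316 = -170160 + 316 = -169844$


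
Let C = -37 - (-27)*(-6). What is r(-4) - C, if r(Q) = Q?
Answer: 195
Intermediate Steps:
C = -199 (C = -37 - 1*162 = -37 - 162 = -199)
r(-4) - C = -4 - 1*(-199) = -4 + 199 = 195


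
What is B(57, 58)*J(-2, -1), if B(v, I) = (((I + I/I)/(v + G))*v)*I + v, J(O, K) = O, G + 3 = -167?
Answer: 377226/113 ≈ 3338.3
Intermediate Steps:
G = -170 (G = -3 - 167 = -170)
B(v, I) = v + I*v*(1 + I)/(-170 + v) (B(v, I) = (((I + I/I)/(v - 170))*v)*I + v = (((I + 1)/(-170 + v))*v)*I + v = (((1 + I)/(-170 + v))*v)*I + v = (v*(1 + I)/(-170 + v))*I + v = I*v*(1 + I)/(-170 + v) + v = v + I*v*(1 + I)/(-170 + v))
B(57, 58)*J(-2, -1) = (57*(-170 + 58 + 57 + 58²)/(-170 + 57))*(-2) = (57*(-170 + 58 + 57 + 3364)/(-113))*(-2) = (57*(-1/113)*3309)*(-2) = -188613/113*(-2) = 377226/113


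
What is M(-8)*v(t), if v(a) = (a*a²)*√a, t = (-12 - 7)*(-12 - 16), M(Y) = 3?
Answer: 903412608*√133 ≈ 1.0419e+10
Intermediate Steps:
t = 532 (t = -19*(-28) = 532)
v(a) = a^(7/2) (v(a) = a³*√a = a^(7/2))
M(-8)*v(t) = 3*532^(7/2) = 3*(301137536*√133) = 903412608*√133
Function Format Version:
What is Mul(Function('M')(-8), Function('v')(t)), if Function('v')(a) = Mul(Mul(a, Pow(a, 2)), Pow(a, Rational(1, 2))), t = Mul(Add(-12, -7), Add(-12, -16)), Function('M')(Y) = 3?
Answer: Mul(903412608, Pow(133, Rational(1, 2))) ≈ 1.0419e+10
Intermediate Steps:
t = 532 (t = Mul(-19, -28) = 532)
Function('v')(a) = Pow(a, Rational(7, 2)) (Function('v')(a) = Mul(Pow(a, 3), Pow(a, Rational(1, 2))) = Pow(a, Rational(7, 2)))
Mul(Function('M')(-8), Function('v')(t)) = Mul(3, Pow(532, Rational(7, 2))) = Mul(3, Mul(301137536, Pow(133, Rational(1, 2)))) = Mul(903412608, Pow(133, Rational(1, 2)))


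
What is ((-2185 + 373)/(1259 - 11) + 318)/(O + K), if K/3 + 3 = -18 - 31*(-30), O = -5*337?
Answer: 32921/108368 ≈ 0.30379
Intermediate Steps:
O = -1685
K = 2727 (K = -9 + 3*(-18 - 31*(-30)) = -9 + 3*(-18 + 930) = -9 + 3*912 = -9 + 2736 = 2727)
((-2185 + 373)/(1259 - 11) + 318)/(O + K) = ((-2185 + 373)/(1259 - 11) + 318)/(-1685 + 2727) = (-1812/1248 + 318)/1042 = (-1812*1/1248 + 318)*(1/1042) = (-151/104 + 318)*(1/1042) = (32921/104)*(1/1042) = 32921/108368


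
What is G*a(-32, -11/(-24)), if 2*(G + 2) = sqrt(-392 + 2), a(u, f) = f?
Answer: -11/12 + 11*I*sqrt(390)/48 ≈ -0.91667 + 4.5257*I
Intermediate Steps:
G = -2 + I*sqrt(390)/2 (G = -2 + sqrt(-392 + 2)/2 = -2 + sqrt(-390)/2 = -2 + (I*sqrt(390))/2 = -2 + I*sqrt(390)/2 ≈ -2.0 + 9.8742*I)
G*a(-32, -11/(-24)) = (-2 + I*sqrt(390)/2)*(-11/(-24)) = (-2 + I*sqrt(390)/2)*(-11*(-1/24)) = (-2 + I*sqrt(390)/2)*(11/24) = -11/12 + 11*I*sqrt(390)/48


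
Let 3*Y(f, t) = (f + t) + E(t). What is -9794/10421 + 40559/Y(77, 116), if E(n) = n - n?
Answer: 1266105775/2011253 ≈ 629.51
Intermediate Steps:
E(n) = 0
Y(f, t) = f/3 + t/3 (Y(f, t) = ((f + t) + 0)/3 = (f + t)/3 = f/3 + t/3)
-9794/10421 + 40559/Y(77, 116) = -9794/10421 + 40559/((1/3)*77 + (1/3)*116) = -9794*1/10421 + 40559/(77/3 + 116/3) = -9794/10421 + 40559/(193/3) = -9794/10421 + 40559*(3/193) = -9794/10421 + 121677/193 = 1266105775/2011253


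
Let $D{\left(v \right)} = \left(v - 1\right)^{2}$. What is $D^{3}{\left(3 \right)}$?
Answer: $64$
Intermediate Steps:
$D{\left(v \right)} = \left(-1 + v\right)^{2}$
$D^{3}{\left(3 \right)} = \left(\left(-1 + 3\right)^{2}\right)^{3} = \left(2^{2}\right)^{3} = 4^{3} = 64$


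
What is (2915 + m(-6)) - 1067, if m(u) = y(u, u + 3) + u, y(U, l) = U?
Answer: 1836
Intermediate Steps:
m(u) = 2*u (m(u) = u + u = 2*u)
(2915 + m(-6)) - 1067 = (2915 + 2*(-6)) - 1067 = (2915 - 12) - 1067 = 2903 - 1067 = 1836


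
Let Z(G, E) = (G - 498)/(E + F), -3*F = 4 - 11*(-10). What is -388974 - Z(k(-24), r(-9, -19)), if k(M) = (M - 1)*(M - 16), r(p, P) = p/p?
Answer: -14391536/37 ≈ -3.8896e+5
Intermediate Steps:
r(p, P) = 1
F = -38 (F = -(4 - 11*(-10))/3 = -(4 + 110)/3 = -1/3*114 = -38)
k(M) = (-1 + M)*(-16 + M)
Z(G, E) = (-498 + G)/(-38 + E) (Z(G, E) = (G - 498)/(E - 38) = (-498 + G)/(-38 + E))
-388974 - Z(k(-24), r(-9, -19)) = -388974 - (-498 + (16 + (-24)**2 - 17*(-24)))/(-38 + 1) = -388974 - (-498 + (16 + 576 + 408))/(-37) = -388974 - (-1)*(-498 + 1000)/37 = -388974 - (-1)*502/37 = -388974 - 1*(-502/37) = -388974 + 502/37 = -14391536/37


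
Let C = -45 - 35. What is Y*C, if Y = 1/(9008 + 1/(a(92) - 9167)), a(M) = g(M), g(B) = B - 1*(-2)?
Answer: -725840/81729583 ≈ -0.0088810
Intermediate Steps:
g(B) = 2 + B (g(B) = B + 2 = 2 + B)
a(M) = 2 + M
Y = 9073/81729583 (Y = 1/(9008 + 1/((2 + 92) - 9167)) = 1/(9008 + 1/(94 - 9167)) = 1/(9008 + 1/(-9073)) = 1/(9008 - 1/9073) = 1/(81729583/9073) = 9073/81729583 ≈ 0.00011101)
C = -80
Y*C = (9073/81729583)*(-80) = -725840/81729583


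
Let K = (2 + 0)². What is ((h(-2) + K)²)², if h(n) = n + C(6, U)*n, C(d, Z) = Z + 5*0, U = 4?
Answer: 1296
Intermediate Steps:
C(d, Z) = Z (C(d, Z) = Z + 0 = Z)
h(n) = 5*n (h(n) = n + 4*n = 5*n)
K = 4 (K = 2² = 4)
((h(-2) + K)²)² = ((5*(-2) + 4)²)² = ((-10 + 4)²)² = ((-6)²)² = 36² = 1296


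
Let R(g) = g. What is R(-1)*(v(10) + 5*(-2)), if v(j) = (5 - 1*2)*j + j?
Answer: -30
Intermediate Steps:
v(j) = 4*j (v(j) = (5 - 2)*j + j = 3*j + j = 4*j)
R(-1)*(v(10) + 5*(-2)) = -(4*10 + 5*(-2)) = -(40 - 10) = -1*30 = -30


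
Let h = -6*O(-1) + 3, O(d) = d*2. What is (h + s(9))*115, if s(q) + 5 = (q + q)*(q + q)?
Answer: 38410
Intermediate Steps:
O(d) = 2*d
s(q) = -5 + 4*q² (s(q) = -5 + (q + q)*(q + q) = -5 + (2*q)*(2*q) = -5 + 4*q²)
h = 15 (h = -12*(-1) + 3 = -6*(-2) + 3 = 12 + 3 = 15)
(h + s(9))*115 = (15 + (-5 + 4*9²))*115 = (15 + (-5 + 4*81))*115 = (15 + (-5 + 324))*115 = (15 + 319)*115 = 334*115 = 38410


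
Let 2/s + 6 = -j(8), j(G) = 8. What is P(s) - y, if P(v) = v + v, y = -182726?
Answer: 1279080/7 ≈ 1.8273e+5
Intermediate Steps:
s = -⅐ (s = 2/(-6 - 1*8) = 2/(-6 - 8) = 2/(-14) = 2*(-1/14) = -⅐ ≈ -0.14286)
P(v) = 2*v
P(s) - y = 2*(-⅐) - 1*(-182726) = -2/7 + 182726 = 1279080/7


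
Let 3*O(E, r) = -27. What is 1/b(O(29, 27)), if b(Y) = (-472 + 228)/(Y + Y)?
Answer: 9/122 ≈ 0.073771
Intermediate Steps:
O(E, r) = -9 (O(E, r) = (⅓)*(-27) = -9)
b(Y) = -122/Y (b(Y) = -244*1/(2*Y) = -122/Y)
1/b(O(29, 27)) = 1/(-122/(-9)) = 1/(-122*(-⅑)) = 1/(122/9) = 9/122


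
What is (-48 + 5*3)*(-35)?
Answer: 1155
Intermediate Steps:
(-48 + 5*3)*(-35) = (-48 + 15)*(-35) = -33*(-35) = 1155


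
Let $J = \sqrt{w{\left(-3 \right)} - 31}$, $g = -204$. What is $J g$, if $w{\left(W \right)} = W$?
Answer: $- 204 i \sqrt{34} \approx - 1189.5 i$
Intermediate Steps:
$J = i \sqrt{34}$ ($J = \sqrt{-3 - 31} = \sqrt{-34} = i \sqrt{34} \approx 5.8309 i$)
$J g = i \sqrt{34} \left(-204\right) = - 204 i \sqrt{34}$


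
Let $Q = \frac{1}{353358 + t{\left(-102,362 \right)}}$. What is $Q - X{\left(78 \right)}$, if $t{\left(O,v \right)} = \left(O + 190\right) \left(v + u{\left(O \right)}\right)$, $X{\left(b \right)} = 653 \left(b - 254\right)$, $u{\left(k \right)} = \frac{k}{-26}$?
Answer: $\frac{576050166573}{5012270} \approx 1.1493 \cdot 10^{5}$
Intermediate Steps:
$u{\left(k \right)} = - \frac{k}{26}$ ($u{\left(k \right)} = k \left(- \frac{1}{26}\right) = - \frac{k}{26}$)
$X{\left(b \right)} = -165862 + 653 b$ ($X{\left(b \right)} = 653 \left(-254 + b\right) = -165862 + 653 b$)
$t{\left(O,v \right)} = \left(190 + O\right) \left(v - \frac{O}{26}\right)$ ($t{\left(O,v \right)} = \left(O + 190\right) \left(v - \frac{O}{26}\right) = \left(190 + O\right) \left(v - \frac{O}{26}\right)$)
$Q = \frac{13}{5012270}$ ($Q = \frac{1}{353358 - \left(- \frac{423818}{13} + \frac{5202}{13}\right)} = \frac{1}{353358 + \left(68780 + \frac{9690}{13} - \frac{5202}{13} - 36924\right)} = \frac{1}{353358 + \frac{418616}{13}} = \frac{1}{\frac{5012270}{13}} = \frac{13}{5012270} \approx 2.5936 \cdot 10^{-6}$)
$Q - X{\left(78 \right)} = \frac{13}{5012270} - \left(-165862 + 653 \cdot 78\right) = \frac{13}{5012270} - \left(-165862 + 50934\right) = \frac{13}{5012270} - -114928 = \frac{13}{5012270} + 114928 = \frac{576050166573}{5012270}$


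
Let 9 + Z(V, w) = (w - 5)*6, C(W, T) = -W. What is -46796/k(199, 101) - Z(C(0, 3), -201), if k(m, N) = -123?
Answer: 199931/123 ≈ 1625.5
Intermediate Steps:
Z(V, w) = -39 + 6*w (Z(V, w) = -9 + (w - 5)*6 = -9 + (-5 + w)*6 = -9 + (-30 + 6*w) = -39 + 6*w)
-46796/k(199, 101) - Z(C(0, 3), -201) = -46796/(-123) - (-39 + 6*(-201)) = -46796*(-1/123) - (-39 - 1206) = 46796/123 - 1*(-1245) = 46796/123 + 1245 = 199931/123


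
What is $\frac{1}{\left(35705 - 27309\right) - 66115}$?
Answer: $- \frac{1}{57719} \approx -1.7325 \cdot 10^{-5}$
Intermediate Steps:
$\frac{1}{\left(35705 - 27309\right) - 66115} = \frac{1}{8396 - 66115} = \frac{1}{-57719} = - \frac{1}{57719}$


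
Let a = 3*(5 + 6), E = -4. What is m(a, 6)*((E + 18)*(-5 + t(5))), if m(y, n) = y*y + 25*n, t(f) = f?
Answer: 0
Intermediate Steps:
a = 33 (a = 3*11 = 33)
m(y, n) = y**2 + 25*n
m(a, 6)*((E + 18)*(-5 + t(5))) = (33**2 + 25*6)*((-4 + 18)*(-5 + 5)) = (1089 + 150)*(14*0) = 1239*0 = 0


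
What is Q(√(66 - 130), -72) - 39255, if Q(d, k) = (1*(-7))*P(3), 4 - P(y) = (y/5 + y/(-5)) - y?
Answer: -39304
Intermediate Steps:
P(y) = 4 + y (P(y) = 4 - ((y/5 + y/(-5)) - y) = 4 - ((y*(⅕) + y*(-⅕)) - y) = 4 - ((y/5 - y/5) - y) = 4 - (0 - y) = 4 - (-1)*y = 4 + y)
Q(d, k) = -49 (Q(d, k) = (1*(-7))*(4 + 3) = -7*7 = -49)
Q(√(66 - 130), -72) - 39255 = -49 - 39255 = -39304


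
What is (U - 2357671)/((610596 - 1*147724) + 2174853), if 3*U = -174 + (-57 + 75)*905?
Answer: -2352299/2637725 ≈ -0.89179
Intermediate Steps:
U = 5372 (U = (-174 + (-57 + 75)*905)/3 = (-174 + 18*905)/3 = (-174 + 16290)/3 = (⅓)*16116 = 5372)
(U - 2357671)/((610596 - 1*147724) + 2174853) = (5372 - 2357671)/((610596 - 1*147724) + 2174853) = -2352299/((610596 - 147724) + 2174853) = -2352299/(462872 + 2174853) = -2352299/2637725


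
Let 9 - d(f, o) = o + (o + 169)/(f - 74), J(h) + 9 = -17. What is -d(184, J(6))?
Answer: -337/10 ≈ -33.700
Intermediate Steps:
J(h) = -26 (J(h) = -9 - 17 = -26)
d(f, o) = 9 - o - (169 + o)/(-74 + f) (d(f, o) = 9 - (o + (o + 169)/(f - 74)) = 9 - (o + (169 + o)/(-74 + f)) = 9 + (-o - (169 + o)/(-74 + f)) = 9 - o - (169 + o)/(-74 + f))
-d(184, J(6)) = -(-835 + 9*184 + 73*(-26) - 1*184*(-26))/(-74 + 184) = -(-835 + 1656 - 1898 + 4784)/110 = -3707/110 = -1*337/10 = -337/10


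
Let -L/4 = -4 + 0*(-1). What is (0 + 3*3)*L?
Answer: 144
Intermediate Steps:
L = 16 (L = -4*(-4 + 0*(-1)) = -4*(-4 + 0) = -4*(-4) = 16)
(0 + 3*3)*L = (0 + 3*3)*16 = (0 + 9)*16 = 9*16 = 144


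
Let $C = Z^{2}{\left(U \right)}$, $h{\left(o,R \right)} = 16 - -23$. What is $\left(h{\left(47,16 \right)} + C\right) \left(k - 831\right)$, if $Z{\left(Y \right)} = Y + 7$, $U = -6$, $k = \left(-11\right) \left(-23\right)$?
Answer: $-23120$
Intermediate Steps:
$k = 253$
$h{\left(o,R \right)} = 39$ ($h{\left(o,R \right)} = 16 + 23 = 39$)
$Z{\left(Y \right)} = 7 + Y$
$C = 1$ ($C = \left(7 - 6\right)^{2} = 1^{2} = 1$)
$\left(h{\left(47,16 \right)} + C\right) \left(k - 831\right) = \left(39 + 1\right) \left(253 - 831\right) = 40 \left(-578\right) = -23120$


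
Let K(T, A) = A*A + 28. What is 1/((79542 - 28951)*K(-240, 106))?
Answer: 1/569857024 ≈ 1.7548e-9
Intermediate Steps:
K(T, A) = 28 + A² (K(T, A) = A² + 28 = 28 + A²)
1/((79542 - 28951)*K(-240, 106)) = 1/((79542 - 28951)*(28 + 106²)) = 1/(50591*(28 + 11236)) = (1/50591)/11264 = (1/50591)*(1/11264) = 1/569857024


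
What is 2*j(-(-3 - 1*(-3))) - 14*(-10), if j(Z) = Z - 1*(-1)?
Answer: 142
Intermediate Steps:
j(Z) = 1 + Z (j(Z) = Z + 1 = 1 + Z)
2*j(-(-3 - 1*(-3))) - 14*(-10) = 2*(1 - (-3 - 1*(-3))) - 14*(-10) = 2*(1 - (-3 + 3)) + 140 = 2*(1 - 1*0) + 140 = 2*(1 + 0) + 140 = 2*1 + 140 = 2 + 140 = 142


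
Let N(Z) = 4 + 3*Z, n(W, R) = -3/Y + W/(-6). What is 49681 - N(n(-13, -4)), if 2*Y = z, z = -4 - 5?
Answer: 99337/2 ≈ 49669.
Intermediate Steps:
z = -9
Y = -9/2 (Y = (½)*(-9) = -9/2 ≈ -4.5000)
n(W, R) = ⅔ - W/6 (n(W, R) = -3/(-9/2) + W/(-6) = -3*(-2/9) + W*(-⅙) = ⅔ - W/6)
49681 - N(n(-13, -4)) = 49681 - (4 + 3*(⅔ - ⅙*(-13))) = 49681 - (4 + 3*(⅔ + 13/6)) = 49681 - (4 + 3*(17/6)) = 49681 - (4 + 17/2) = 49681 - 1*25/2 = 49681 - 25/2 = 99337/2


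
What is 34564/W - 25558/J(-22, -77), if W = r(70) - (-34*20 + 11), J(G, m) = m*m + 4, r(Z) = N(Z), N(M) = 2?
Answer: 187918794/3981043 ≈ 47.203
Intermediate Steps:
r(Z) = 2
J(G, m) = 4 + m² (J(G, m) = m² + 4 = 4 + m²)
W = 671 (W = 2 - (-34*20 + 11) = 2 - (-680 + 11) = 2 - 1*(-669) = 2 + 669 = 671)
34564/W - 25558/J(-22, -77) = 34564/671 - 25558/(4 + (-77)²) = 34564*(1/671) - 25558/(4 + 5929) = 34564/671 - 25558/5933 = 187918794/3981043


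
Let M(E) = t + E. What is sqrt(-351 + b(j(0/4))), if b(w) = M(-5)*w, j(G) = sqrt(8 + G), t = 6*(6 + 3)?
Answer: sqrt(-351 + 98*sqrt(2)) ≈ 14.574*I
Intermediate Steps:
t = 54 (t = 6*9 = 54)
M(E) = 54 + E
b(w) = 49*w (b(w) = (54 - 5)*w = 49*w)
sqrt(-351 + b(j(0/4))) = sqrt(-351 + 49*sqrt(8 + 0/4)) = sqrt(-351 + 49*sqrt(8 + 0*(1/4))) = sqrt(-351 + 49*sqrt(8 + 0)) = sqrt(-351 + 49*sqrt(8)) = sqrt(-351 + 49*(2*sqrt(2))) = sqrt(-351 + 98*sqrt(2))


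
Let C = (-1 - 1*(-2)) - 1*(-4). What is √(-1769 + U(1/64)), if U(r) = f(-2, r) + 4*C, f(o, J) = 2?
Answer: I*√1747 ≈ 41.797*I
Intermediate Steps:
C = 5 (C = (-1 + 2) + 4 = 1 + 4 = 5)
U(r) = 22 (U(r) = 2 + 4*5 = 2 + 20 = 22)
√(-1769 + U(1/64)) = √(-1769 + 22) = √(-1747) = I*√1747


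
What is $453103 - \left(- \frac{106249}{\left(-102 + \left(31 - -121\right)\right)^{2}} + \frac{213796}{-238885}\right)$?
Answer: $\frac{54124938233973}{119442500} \approx 4.5315 \cdot 10^{5}$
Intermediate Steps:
$453103 - \left(- \frac{106249}{\left(-102 + \left(31 - -121\right)\right)^{2}} + \frac{213796}{-238885}\right) = 453103 - \left(- \frac{106249}{\left(-102 + \left(31 + 121\right)\right)^{2}} + 213796 \left(- \frac{1}{238885}\right)\right) = 453103 - \left(- \frac{106249}{\left(-102 + 152\right)^{2}} - \frac{213796}{238885}\right) = 453103 - \left(- \frac{106249}{50^{2}} - \frac{213796}{238885}\right) = 453103 - \left(- \frac{106249}{2500} - \frac{213796}{238885}\right) = 453103 - - \frac{5183156473}{119442500} = 453103 + \frac{5183156473}{119442500} = \frac{54124938233973}{119442500}$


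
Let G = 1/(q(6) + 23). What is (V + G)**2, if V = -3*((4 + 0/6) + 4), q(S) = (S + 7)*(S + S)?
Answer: 18447025/32041 ≈ 575.73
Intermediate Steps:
q(S) = 2*S*(7 + S) (q(S) = (7 + S)*(2*S) = 2*S*(7 + S))
G = 1/179 (G = 1/(2*6*(7 + 6) + 23) = 1/(2*6*13 + 23) = 1/(156 + 23) = 1/179 ≈ 0.0055866)
V = -24 (V = -3*((4 + 0*(1/6)) + 4) = -3*((4 + 0) + 4) = -3*(4 + 4) = -3*8 = -24)
(V + G)**2 = (-24 + 1/179)**2 = (-4295/179)**2 = 18447025/32041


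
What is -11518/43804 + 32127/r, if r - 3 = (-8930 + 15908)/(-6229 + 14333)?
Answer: 950360561751/114218930 ≈ 8320.5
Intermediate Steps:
r = 15645/4052 (r = 3 + (-8930 + 15908)/(-6229 + 14333) = 3 + 6978/8104 = 3 + 6978*(1/8104) = 3 + 3489/4052 = 15645/4052 ≈ 3.8611)
-11518/43804 + 32127/r = -11518/43804 + 32127/(15645/4052) = -11518*1/43804 + 32127*(4052/15645) = -5759/21902 + 43392868/5215 = 950360561751/114218930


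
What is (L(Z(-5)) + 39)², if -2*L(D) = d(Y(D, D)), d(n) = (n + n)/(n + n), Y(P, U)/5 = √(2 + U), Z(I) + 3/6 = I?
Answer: 5929/4 ≈ 1482.3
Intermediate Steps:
Z(I) = -½ + I
Y(P, U) = 5*√(2 + U)
d(n) = 1 (d(n) = (2*n)/((2*n)) = (2*n)*(1/(2*n)) = 1)
L(D) = -½ (L(D) = -½*1 = -½)
(L(Z(-5)) + 39)² = (-½ + 39)² = (77/2)² = 5929/4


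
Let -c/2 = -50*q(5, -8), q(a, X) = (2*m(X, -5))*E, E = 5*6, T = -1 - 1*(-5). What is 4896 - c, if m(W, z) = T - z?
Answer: -49104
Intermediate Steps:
T = 4 (T = -1 + 5 = 4)
m(W, z) = 4 - z
E = 30
q(a, X) = 540 (q(a, X) = (2*(4 - 1*(-5)))*30 = (2*(4 + 5))*30 = (2*9)*30 = 18*30 = 540)
c = 54000 (c = -(-100)*540 = -2*(-27000) = 54000)
4896 - c = 4896 - 1*54000 = 4896 - 54000 = -49104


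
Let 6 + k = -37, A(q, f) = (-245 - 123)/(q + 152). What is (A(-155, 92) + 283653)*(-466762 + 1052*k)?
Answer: -145292573782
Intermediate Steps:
A(q, f) = -368/(152 + q)
k = -43 (k = -6 - 37 = -43)
(A(-155, 92) + 283653)*(-466762 + 1052*k) = (-368/(152 - 155) + 283653)*(-466762 + 1052*(-43)) = (-368/(-3) + 283653)*(-466762 - 45236) = (-368*(-⅓) + 283653)*(-511998) = (368/3 + 283653)*(-511998) = (851327/3)*(-511998) = -145292573782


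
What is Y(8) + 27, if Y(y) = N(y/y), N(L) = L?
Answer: 28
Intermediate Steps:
Y(y) = 1 (Y(y) = y/y = 1)
Y(8) + 27 = 1 + 27 = 28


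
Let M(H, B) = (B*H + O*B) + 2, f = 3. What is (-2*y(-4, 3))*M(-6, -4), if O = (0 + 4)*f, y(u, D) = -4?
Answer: -176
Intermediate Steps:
O = 12 (O = (0 + 4)*3 = 4*3 = 12)
M(H, B) = 2 + 12*B + B*H (M(H, B) = (B*H + 12*B) + 2 = (12*B + B*H) + 2 = 2 + 12*B + B*H)
(-2*y(-4, 3))*M(-6, -4) = (-2*(-4))*(2 + 12*(-4) - 4*(-6)) = 8*(2 - 48 + 24) = 8*(-22) = -176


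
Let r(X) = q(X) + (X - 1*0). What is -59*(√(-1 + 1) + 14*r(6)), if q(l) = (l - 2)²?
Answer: -18172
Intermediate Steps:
q(l) = (-2 + l)²
r(X) = X + (-2 + X)² (r(X) = (-2 + X)² + (X - 1*0) = (-2 + X)² + (X + 0) = (-2 + X)² + X = X + (-2 + X)²)
-59*(√(-1 + 1) + 14*r(6)) = -59*(√(-1 + 1) + 14*(6 + (-2 + 6)²)) = -59*(√0 + 14*(6 + 4²)) = -59*(0 + 14*(6 + 16)) = -59*(0 + 14*22) = -59*(0 + 308) = -59*308 = -18172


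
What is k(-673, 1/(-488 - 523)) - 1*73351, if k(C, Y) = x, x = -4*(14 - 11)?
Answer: -73363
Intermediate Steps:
x = -12 (x = -4*3 = -12)
k(C, Y) = -12
k(-673, 1/(-488 - 523)) - 1*73351 = -12 - 1*73351 = -12 - 73351 = -73363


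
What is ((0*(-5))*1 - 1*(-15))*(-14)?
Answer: -210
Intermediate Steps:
((0*(-5))*1 - 1*(-15))*(-14) = (0*1 + 15)*(-14) = (0 + 15)*(-14) = 15*(-14) = -210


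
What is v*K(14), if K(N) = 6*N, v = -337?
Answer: -28308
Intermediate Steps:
v*K(14) = -2022*14 = -337*84 = -28308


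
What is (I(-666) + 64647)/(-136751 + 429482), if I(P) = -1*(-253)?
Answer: 64900/292731 ≈ 0.22171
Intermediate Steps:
I(P) = 253
(I(-666) + 64647)/(-136751 + 429482) = (253 + 64647)/(-136751 + 429482) = 64900/292731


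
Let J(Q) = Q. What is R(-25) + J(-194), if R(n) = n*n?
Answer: 431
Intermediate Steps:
R(n) = n²
R(-25) + J(-194) = (-25)² - 194 = 625 - 194 = 431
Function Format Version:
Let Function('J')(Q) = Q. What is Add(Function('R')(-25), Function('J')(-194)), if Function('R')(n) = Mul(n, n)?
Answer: 431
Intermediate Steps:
Function('R')(n) = Pow(n, 2)
Add(Function('R')(-25), Function('J')(-194)) = Add(Pow(-25, 2), -194) = Add(625, -194) = 431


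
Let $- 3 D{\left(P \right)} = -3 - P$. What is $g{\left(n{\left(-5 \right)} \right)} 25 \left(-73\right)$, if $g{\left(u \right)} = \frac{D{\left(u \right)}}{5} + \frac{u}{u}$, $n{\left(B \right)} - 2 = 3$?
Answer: $- \frac{8395}{3} \approx -2798.3$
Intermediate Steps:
$D{\left(P \right)} = 1 + \frac{P}{3}$ ($D{\left(P \right)} = - \frac{-3 - P}{3} = 1 + \frac{P}{3}$)
$n{\left(B \right)} = 5$ ($n{\left(B \right)} = 2 + 3 = 5$)
$g{\left(u \right)} = \frac{6}{5} + \frac{u}{15}$ ($g{\left(u \right)} = \frac{1 + \frac{u}{3}}{5} + \frac{u}{u} = \left(1 + \frac{u}{3}\right) \frac{1}{5} + 1 = \left(\frac{1}{5} + \frac{u}{15}\right) + 1 = \frac{6}{5} + \frac{u}{15}$)
$g{\left(n{\left(-5 \right)} \right)} 25 \left(-73\right) = \left(\frac{6}{5} + \frac{1}{15} \cdot 5\right) 25 \left(-73\right) = \left(\frac{6}{5} + \frac{1}{3}\right) 25 \left(-73\right) = \frac{23}{15} \cdot 25 \left(-73\right) = \frac{115}{3} \left(-73\right) = - \frac{8395}{3}$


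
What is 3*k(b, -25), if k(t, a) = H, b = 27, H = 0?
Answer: 0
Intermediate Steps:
k(t, a) = 0
3*k(b, -25) = 3*0 = 0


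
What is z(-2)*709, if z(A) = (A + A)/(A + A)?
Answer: 709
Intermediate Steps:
z(A) = 1 (z(A) = (2*A)/((2*A)) = (2*A)*(1/(2*A)) = 1)
z(-2)*709 = 1*709 = 709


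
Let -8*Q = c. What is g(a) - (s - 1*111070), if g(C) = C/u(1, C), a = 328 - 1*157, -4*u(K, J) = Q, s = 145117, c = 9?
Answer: -33439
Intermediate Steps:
Q = -9/8 (Q = -⅛*9 = -9/8 ≈ -1.1250)
u(K, J) = 9/32 (u(K, J) = -¼*(-9/8) = 9/32)
a = 171 (a = 328 - 157 = 171)
g(C) = 32*C/9 (g(C) = C/(9/32) = C*(32/9) = 32*C/9)
g(a) - (s - 1*111070) = (32/9)*171 - (145117 - 1*111070) = 608 - (145117 - 111070) = 608 - 1*34047 = 608 - 34047 = -33439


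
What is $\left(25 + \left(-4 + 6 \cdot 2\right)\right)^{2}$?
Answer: $1089$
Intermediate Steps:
$\left(25 + \left(-4 + 6 \cdot 2\right)\right)^{2} = \left(25 + \left(-4 + 12\right)\right)^{2} = \left(25 + 8\right)^{2} = 33^{2} = 1089$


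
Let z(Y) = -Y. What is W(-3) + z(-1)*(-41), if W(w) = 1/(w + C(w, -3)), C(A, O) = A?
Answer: -247/6 ≈ -41.167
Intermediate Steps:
W(w) = 1/(2*w) (W(w) = 1/(w + w) = 1/(2*w))
W(-3) + z(-1)*(-41) = (½)/(-3) - 1*(-1)*(-41) = (½)*(-⅓) + 1*(-41) = -⅙ - 41 = -247/6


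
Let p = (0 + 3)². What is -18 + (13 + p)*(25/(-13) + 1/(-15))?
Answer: -12046/195 ≈ -61.774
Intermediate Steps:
p = 9 (p = 3² = 9)
-18 + (13 + p)*(25/(-13) + 1/(-15)) = -18 + (13 + 9)*(25/(-13) + 1/(-15)) = -18 + 22*(25*(-1/13) + 1*(-1/15)) = -18 + 22*(-25/13 - 1/15) = -18 + 22*(-388/195) = -18 - 8536/195 = -12046/195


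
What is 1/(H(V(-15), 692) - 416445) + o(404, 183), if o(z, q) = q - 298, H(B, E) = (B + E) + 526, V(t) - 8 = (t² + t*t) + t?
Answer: -47700161/414784 ≈ -115.00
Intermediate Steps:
V(t) = 8 + t + 2*t² (V(t) = 8 + ((t² + t*t) + t) = 8 + ((t² + t²) + t) = 8 + (2*t² + t) = 8 + (t + 2*t²) = 8 + t + 2*t²)
H(B, E) = 526 + B + E
o(z, q) = -298 + q
1/(H(V(-15), 692) - 416445) + o(404, 183) = 1/((526 + (8 - 15 + 2*(-15)²) + 692) - 416445) + (-298 + 183) = 1/((526 + (8 - 15 + 2*225) + 692) - 416445) - 115 = 1/((526 + (8 - 15 + 450) + 692) - 416445) - 115 = 1/((526 + 443 + 692) - 416445) - 115 = 1/(1661 - 416445) - 115 = 1/(-414784) - 115 = -1/414784 - 115 = -47700161/414784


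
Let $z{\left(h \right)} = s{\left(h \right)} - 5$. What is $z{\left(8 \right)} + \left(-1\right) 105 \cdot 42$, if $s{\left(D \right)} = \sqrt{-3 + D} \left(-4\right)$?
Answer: $-4415 - 4 \sqrt{5} \approx -4423.9$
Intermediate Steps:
$s{\left(D \right)} = - 4 \sqrt{-3 + D}$
$z{\left(h \right)} = -5 - 4 \sqrt{-3 + h}$ ($z{\left(h \right)} = - 4 \sqrt{-3 + h} - 5 = -5 - 4 \sqrt{-3 + h}$)
$z{\left(8 \right)} + \left(-1\right) 105 \cdot 42 = \left(-5 - 4 \sqrt{-3 + 8}\right) + \left(-1\right) 105 \cdot 42 = \left(-5 - 4 \sqrt{5}\right) - 4410 = -4415 - 4 \sqrt{5}$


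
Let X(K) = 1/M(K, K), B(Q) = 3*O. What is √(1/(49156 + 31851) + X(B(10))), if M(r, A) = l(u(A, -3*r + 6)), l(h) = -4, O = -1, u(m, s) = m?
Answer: I*√6561810021/162014 ≈ 0.49999*I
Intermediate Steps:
B(Q) = -3 (B(Q) = 3*(-1) = -3)
M(r, A) = -4
X(K) = -¼ (X(K) = 1/(-4) = -¼)
√(1/(49156 + 31851) + X(B(10))) = √(1/(49156 + 31851) - ¼) = √(1/81007 - ¼) = √(-81003/324028) = I*√6561810021/162014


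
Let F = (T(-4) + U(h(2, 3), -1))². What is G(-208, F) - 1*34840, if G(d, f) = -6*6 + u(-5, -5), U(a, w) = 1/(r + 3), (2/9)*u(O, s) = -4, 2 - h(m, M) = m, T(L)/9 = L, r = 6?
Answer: -34894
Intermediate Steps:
T(L) = 9*L
h(m, M) = 2 - m
u(O, s) = -18 (u(O, s) = (9/2)*(-4) = -18)
U(a, w) = ⅑ (U(a, w) = 1/(6 + 3) = 1/9 = ⅑)
F = 104329/81 (F = (9*(-4) + ⅑)² = (-36 + ⅑)² = (-323/9)² = 104329/81 ≈ 1288.0)
G(d, f) = -54 (G(d, f) = -6*6 - 18 = -36 - 18 = -54)
G(-208, F) - 1*34840 = -54 - 1*34840 = -54 - 34840 = -34894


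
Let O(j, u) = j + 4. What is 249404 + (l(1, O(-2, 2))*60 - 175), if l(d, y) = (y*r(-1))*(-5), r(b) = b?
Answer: 249829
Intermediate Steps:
O(j, u) = 4 + j
l(d, y) = 5*y (l(d, y) = (y*(-1))*(-5) = -y*(-5) = 5*y)
249404 + (l(1, O(-2, 2))*60 - 175) = 249404 + ((5*(4 - 2))*60 - 175) = 249404 + ((5*2)*60 - 175) = 249404 + (10*60 - 175) = 249404 + (600 - 175) = 249404 + 425 = 249829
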